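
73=73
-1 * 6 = -6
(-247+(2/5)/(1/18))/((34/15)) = -3597/34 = -105.79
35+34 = 69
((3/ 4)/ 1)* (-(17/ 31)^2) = -867/ 3844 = -0.23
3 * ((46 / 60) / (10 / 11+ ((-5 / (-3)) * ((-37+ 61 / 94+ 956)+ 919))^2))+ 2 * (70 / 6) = 106485471308504 / 4563663008175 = 23.33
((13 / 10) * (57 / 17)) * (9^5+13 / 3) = 4375852 / 17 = 257403.06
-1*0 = 0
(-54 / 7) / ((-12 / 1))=9 / 14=0.64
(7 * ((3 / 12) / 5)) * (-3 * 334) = -3507 / 10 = -350.70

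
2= 2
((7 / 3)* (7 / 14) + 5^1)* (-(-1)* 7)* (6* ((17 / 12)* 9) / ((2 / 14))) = 92463 / 4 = 23115.75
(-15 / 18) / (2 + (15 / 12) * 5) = -0.10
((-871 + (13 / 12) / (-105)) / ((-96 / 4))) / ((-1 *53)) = -1097473 / 1602720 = -0.68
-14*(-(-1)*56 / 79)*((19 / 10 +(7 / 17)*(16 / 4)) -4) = 30184 / 6715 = 4.50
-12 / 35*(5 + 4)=-108 / 35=-3.09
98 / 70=7 / 5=1.40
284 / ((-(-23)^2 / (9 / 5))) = -2556 / 2645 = -0.97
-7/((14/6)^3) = -27/49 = -0.55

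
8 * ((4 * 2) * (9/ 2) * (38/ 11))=10944/ 11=994.91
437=437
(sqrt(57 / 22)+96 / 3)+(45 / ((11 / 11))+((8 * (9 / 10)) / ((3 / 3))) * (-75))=-463+sqrt(1254) / 22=-461.39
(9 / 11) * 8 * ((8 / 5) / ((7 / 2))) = 1152 / 385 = 2.99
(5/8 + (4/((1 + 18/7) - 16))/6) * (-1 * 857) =-1022401/2088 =-489.66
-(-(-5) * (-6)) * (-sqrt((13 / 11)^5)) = -5070 * sqrt(143) / 1331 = -45.55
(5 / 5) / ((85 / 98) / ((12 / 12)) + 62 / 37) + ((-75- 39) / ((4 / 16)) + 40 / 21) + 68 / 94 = -4122615776 / 9101127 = -452.98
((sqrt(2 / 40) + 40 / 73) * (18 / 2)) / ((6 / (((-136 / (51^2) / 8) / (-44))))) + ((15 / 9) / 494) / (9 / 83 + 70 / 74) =sqrt(5) / 44880 + 217608965 / 65507272116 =0.00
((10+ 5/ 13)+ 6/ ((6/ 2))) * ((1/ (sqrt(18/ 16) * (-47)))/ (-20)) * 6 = 161 * sqrt(2)/ 3055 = 0.07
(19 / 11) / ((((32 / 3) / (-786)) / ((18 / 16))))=-201609 / 1408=-143.19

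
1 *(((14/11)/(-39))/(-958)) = 7/205491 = 0.00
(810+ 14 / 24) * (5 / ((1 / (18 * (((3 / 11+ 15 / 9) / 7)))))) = 1556320 / 77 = 20211.95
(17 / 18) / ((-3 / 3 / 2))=-17 / 9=-1.89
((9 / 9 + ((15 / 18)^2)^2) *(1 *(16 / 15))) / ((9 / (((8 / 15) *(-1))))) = -15368 / 164025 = -0.09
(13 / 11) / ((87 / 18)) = 78 / 319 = 0.24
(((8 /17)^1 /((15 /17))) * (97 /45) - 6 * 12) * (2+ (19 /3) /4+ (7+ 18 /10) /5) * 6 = -38330936 /16875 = -2271.46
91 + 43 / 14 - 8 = 1205 / 14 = 86.07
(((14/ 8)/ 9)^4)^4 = 33232930569601/ 7958661109946400884391936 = 0.00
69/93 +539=539.74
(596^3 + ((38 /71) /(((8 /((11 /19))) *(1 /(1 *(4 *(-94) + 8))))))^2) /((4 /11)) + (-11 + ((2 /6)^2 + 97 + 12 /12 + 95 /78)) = 686759238745349 /1179594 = 582199671.03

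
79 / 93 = 0.85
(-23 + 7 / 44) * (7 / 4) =-7035 / 176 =-39.97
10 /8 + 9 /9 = 2.25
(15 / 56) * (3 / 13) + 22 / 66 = 863 / 2184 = 0.40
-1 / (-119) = 1 / 119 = 0.01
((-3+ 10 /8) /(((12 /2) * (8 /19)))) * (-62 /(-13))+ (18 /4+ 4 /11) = 21415 /13728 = 1.56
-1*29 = -29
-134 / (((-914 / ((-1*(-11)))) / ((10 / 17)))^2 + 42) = -405350 / 60484411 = -0.01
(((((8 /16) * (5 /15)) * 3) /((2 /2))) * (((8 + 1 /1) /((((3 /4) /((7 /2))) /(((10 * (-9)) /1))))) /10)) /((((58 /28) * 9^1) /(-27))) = 7938 /29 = 273.72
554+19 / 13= 7221 / 13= 555.46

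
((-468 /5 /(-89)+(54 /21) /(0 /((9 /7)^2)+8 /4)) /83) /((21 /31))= 75237 /1809815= 0.04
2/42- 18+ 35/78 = -9557/546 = -17.50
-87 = -87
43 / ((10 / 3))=129 / 10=12.90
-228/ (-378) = 38/ 63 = 0.60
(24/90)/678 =2/5085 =0.00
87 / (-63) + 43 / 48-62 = -20995 / 336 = -62.49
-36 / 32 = -9 / 8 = -1.12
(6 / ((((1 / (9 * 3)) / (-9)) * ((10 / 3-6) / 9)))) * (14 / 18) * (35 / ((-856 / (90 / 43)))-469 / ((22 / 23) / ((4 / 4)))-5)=-1535362864371 / 809776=-1896034.04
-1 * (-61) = 61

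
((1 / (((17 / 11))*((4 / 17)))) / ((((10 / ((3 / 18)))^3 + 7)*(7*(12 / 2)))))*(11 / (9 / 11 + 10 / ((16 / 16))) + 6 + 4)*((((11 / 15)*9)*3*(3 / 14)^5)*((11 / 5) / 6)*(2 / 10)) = 38547333 / 17595042313408000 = 0.00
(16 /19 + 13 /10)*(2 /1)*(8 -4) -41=-2267 /95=-23.86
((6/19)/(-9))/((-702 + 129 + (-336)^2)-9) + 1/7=3200942/22406643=0.14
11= 11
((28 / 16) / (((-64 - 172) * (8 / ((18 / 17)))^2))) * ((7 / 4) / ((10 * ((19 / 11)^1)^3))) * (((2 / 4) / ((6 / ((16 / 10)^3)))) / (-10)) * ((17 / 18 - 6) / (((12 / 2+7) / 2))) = -1369599 / 11695280900000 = -0.00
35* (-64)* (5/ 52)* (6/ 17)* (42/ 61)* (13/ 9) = -78400/ 1037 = -75.60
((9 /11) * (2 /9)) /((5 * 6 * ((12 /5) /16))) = 4 /99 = 0.04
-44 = -44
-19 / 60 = -0.32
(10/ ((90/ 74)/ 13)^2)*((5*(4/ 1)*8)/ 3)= 14807104/ 243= 60934.58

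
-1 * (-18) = 18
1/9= 0.11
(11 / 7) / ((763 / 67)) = 737 / 5341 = 0.14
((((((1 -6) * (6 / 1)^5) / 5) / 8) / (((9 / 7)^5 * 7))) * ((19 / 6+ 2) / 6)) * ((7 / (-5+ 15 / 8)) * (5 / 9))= 4168136 / 98415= 42.35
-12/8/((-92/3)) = 9/184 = 0.05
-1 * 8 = -8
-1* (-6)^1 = 6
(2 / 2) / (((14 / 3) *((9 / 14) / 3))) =1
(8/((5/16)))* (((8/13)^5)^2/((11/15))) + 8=12543864143128/1516443410339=8.27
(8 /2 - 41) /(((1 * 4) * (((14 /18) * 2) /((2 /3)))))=-111 /28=-3.96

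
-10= -10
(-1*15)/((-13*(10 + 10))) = 0.06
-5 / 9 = -0.56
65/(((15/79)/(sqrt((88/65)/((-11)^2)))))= 158 * sqrt(1430)/165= 36.21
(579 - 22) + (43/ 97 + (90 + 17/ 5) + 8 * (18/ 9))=323419/ 485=666.84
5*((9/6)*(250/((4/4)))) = 1875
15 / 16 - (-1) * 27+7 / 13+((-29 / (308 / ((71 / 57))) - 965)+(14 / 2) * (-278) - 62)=-2688198397 / 912912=-2944.64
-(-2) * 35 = 70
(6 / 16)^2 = 9 / 64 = 0.14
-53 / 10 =-5.30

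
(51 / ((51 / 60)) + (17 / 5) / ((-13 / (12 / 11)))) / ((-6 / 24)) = -238.86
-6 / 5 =-1.20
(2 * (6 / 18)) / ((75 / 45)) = 2 / 5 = 0.40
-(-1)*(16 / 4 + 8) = 12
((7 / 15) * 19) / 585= 133 / 8775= 0.02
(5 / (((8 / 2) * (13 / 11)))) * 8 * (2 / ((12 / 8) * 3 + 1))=40 / 13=3.08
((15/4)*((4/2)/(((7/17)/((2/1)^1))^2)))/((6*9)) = 1445/441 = 3.28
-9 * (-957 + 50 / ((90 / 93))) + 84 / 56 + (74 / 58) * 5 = 473041 / 58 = 8155.88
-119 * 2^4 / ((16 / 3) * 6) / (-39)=119 / 78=1.53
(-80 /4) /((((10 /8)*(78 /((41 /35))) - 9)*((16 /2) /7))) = -1435 /6087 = -0.24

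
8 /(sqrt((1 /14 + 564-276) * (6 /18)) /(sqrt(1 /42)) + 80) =640 /2367-8 * sqrt(4033) /2367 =0.06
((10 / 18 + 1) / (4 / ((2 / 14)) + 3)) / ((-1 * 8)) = -7 / 1116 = -0.01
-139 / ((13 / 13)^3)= -139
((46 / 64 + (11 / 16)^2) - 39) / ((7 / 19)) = -183901 / 1792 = -102.62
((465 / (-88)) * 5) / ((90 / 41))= -6355 / 528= -12.04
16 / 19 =0.84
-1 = -1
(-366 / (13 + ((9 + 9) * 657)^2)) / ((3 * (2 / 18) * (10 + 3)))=-1098 / 1818105757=-0.00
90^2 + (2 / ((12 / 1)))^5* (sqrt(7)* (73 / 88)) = 73* sqrt(7) / 684288 + 8100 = 8100.00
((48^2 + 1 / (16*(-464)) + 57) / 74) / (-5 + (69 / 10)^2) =438201575 / 585222784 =0.75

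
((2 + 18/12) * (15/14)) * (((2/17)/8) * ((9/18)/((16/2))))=15/4352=0.00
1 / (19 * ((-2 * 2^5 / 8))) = -1 / 152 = -0.01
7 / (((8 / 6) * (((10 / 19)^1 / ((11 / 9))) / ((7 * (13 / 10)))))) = 133133 / 1200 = 110.94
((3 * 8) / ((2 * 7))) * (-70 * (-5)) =600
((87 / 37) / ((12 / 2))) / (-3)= -29 / 222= -0.13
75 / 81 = 25 / 27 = 0.93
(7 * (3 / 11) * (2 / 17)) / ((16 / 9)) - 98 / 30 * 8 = -583597 / 22440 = -26.01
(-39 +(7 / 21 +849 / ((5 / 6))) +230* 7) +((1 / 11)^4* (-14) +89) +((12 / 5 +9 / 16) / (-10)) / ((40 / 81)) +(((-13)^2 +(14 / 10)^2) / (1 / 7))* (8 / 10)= 1022080049701 / 281107200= 3635.91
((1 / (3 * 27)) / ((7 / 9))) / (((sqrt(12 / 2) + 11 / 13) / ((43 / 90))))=-6149 / 5063310 + 7267 * sqrt(6) / 5063310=0.00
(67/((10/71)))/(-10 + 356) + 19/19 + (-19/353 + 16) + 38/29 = 695343729/35420020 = 19.63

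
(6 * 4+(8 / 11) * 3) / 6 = 4.36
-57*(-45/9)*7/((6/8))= 2660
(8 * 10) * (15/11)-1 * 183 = -813/11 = -73.91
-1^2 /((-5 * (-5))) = -1 /25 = -0.04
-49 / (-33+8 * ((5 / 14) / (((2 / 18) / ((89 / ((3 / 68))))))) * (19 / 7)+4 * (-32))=-2401 / 6891391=-0.00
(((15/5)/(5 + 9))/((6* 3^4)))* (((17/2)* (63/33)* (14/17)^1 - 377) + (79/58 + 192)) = -108635/1446984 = -0.08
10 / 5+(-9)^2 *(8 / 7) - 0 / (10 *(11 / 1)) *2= 662 / 7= 94.57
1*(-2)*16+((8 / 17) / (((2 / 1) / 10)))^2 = -7648 / 289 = -26.46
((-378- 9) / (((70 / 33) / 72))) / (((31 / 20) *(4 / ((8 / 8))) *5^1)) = -459756 / 1085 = -423.74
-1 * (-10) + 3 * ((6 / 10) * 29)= 311 / 5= 62.20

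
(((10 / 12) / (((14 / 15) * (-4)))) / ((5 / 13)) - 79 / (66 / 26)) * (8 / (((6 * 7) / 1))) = -117169 / 19404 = -6.04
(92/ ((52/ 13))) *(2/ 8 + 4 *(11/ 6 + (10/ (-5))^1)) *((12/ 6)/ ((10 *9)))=-23/ 108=-0.21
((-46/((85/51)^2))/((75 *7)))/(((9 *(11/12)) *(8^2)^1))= -0.00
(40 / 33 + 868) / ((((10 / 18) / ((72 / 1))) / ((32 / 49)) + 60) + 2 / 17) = 3370484736 / 233159927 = 14.46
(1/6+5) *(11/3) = 341/18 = 18.94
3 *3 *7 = 63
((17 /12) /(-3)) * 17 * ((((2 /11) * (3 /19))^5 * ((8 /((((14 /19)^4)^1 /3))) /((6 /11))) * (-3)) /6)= 7803 /667907779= 0.00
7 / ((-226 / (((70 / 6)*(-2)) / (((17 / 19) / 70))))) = 325850 / 5763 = 56.54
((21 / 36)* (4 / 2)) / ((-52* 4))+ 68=84857 / 1248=67.99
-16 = -16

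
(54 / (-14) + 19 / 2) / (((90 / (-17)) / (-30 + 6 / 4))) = 25517 / 840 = 30.38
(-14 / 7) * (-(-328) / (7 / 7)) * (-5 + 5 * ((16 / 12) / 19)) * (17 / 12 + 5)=3346420 / 171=19569.71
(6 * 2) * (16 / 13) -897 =-11469 / 13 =-882.23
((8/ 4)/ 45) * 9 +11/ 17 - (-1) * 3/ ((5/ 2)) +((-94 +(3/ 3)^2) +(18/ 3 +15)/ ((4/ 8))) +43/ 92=-377593/ 7820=-48.29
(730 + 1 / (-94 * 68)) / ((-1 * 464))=-4666159 / 2965888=-1.57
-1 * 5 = -5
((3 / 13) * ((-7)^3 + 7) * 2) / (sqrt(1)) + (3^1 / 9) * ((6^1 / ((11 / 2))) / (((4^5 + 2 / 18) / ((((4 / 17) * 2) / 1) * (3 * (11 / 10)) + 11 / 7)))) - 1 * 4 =-872390056 / 5484115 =-159.08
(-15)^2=225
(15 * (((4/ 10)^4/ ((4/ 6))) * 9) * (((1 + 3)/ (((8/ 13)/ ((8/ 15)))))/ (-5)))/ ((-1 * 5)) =0.72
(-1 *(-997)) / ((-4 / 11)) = -10967 / 4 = -2741.75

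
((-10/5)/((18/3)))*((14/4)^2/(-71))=49/852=0.06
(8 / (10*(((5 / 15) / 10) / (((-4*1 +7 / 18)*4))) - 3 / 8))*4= -16640 / 207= -80.39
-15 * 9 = -135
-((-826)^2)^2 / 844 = -551540924.38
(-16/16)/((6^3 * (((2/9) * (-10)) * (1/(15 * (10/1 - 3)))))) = 7/32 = 0.22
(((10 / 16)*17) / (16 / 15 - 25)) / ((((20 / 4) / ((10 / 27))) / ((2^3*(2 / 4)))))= -425 / 3231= -0.13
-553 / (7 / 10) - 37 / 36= -28477 / 36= -791.03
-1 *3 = -3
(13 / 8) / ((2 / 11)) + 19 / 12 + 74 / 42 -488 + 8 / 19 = -3034291 / 6384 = -475.30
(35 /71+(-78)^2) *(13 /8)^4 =12338323439 /290816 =42426.56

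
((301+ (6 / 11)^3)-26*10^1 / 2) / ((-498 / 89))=-30.59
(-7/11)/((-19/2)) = 14/209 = 0.07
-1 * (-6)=6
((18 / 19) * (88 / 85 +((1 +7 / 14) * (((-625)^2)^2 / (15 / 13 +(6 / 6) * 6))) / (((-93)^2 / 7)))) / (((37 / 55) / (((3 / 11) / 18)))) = 1180267381173319 / 2136193446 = 552509.60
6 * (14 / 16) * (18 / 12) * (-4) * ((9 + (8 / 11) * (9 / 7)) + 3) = -4482 / 11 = -407.45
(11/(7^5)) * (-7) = -11/2401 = -0.00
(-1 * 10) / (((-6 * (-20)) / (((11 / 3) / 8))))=-11 / 288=-0.04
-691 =-691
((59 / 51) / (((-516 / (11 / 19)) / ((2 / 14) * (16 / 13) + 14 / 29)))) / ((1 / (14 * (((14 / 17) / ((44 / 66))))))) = -3947867 / 267043803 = -0.01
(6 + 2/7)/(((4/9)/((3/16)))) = 297/112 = 2.65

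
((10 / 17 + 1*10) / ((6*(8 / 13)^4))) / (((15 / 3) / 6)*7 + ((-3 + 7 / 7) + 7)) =19773 / 17408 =1.14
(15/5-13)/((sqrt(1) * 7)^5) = -10/16807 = -0.00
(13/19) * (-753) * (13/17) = -127257/323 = -393.98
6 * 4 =24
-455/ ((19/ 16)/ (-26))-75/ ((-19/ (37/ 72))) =4543645/ 456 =9964.13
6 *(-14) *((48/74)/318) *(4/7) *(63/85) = -12096/166685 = -0.07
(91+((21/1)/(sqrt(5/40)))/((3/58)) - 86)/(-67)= -17.21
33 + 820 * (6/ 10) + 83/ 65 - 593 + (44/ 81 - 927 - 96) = -5734532/ 5265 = -1089.18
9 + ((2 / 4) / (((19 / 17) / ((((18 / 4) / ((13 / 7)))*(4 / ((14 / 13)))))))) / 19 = 6651 / 722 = 9.21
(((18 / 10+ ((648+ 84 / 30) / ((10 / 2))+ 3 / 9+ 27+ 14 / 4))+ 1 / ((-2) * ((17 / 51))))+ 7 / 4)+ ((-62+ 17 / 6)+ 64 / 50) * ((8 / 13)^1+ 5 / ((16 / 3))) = 760781 / 10400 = 73.15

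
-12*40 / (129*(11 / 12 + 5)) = -1920 / 3053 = -0.63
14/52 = 7/26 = 0.27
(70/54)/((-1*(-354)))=35/9558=0.00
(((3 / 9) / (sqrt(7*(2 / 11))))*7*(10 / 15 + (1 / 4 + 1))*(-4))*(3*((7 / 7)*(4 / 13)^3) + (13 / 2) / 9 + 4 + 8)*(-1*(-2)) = -11651087*sqrt(154) / 355914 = -406.24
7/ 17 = 0.41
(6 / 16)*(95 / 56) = 285 / 448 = 0.64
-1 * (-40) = 40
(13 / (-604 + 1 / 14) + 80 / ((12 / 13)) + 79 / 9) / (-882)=-7261207 / 67115790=-0.11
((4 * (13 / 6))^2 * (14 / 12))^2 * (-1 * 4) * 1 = -22391824 / 729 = -30715.81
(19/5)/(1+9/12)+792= 27796/35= 794.17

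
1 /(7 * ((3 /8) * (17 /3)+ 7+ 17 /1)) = 8 /1463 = 0.01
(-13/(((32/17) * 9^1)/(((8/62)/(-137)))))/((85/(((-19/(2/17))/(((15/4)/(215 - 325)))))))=46189/1146690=0.04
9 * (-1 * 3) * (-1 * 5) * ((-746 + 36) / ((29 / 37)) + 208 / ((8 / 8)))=-2732130 / 29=-94211.38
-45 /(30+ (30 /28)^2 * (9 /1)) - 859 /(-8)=447989 /4216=106.26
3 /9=1 /3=0.33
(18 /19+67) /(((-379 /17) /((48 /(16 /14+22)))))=-1229032 /194427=-6.32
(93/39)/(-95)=-31/1235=-0.03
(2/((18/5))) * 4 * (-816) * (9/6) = -2720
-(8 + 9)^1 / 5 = -17 / 5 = -3.40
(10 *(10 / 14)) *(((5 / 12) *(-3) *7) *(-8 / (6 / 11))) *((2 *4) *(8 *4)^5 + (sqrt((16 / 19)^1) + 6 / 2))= 11000 *sqrt(19) / 57 + 738197512250 / 3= 246065838257.86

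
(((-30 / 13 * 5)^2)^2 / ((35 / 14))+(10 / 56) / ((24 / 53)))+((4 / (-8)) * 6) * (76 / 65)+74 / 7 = 681115714493 / 95964960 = 7097.55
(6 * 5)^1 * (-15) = -450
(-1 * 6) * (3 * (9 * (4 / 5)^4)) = -66.36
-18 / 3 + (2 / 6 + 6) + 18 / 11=65 / 33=1.97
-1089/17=-64.06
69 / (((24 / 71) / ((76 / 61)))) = 31027 / 122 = 254.32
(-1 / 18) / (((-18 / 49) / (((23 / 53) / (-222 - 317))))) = -23 / 188892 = -0.00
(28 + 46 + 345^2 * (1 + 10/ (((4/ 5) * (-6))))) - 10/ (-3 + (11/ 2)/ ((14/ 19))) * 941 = -13097759/ 100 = -130977.59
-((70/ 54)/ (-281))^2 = -0.00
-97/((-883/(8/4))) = 194/883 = 0.22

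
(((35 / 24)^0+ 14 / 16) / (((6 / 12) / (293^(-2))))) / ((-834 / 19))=-95 / 95464088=-0.00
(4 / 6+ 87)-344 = -769 / 3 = -256.33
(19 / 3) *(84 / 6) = 266 / 3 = 88.67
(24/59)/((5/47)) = 1128/295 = 3.82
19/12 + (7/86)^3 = 3022295/1908168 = 1.58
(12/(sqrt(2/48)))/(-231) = -8 * sqrt(6)/77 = -0.25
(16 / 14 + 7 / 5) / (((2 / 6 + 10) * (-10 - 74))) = -89 / 30380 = -0.00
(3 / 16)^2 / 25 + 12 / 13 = 0.92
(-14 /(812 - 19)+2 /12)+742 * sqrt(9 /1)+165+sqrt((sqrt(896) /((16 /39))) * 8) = 2 * 14^(1 /4) * sqrt(39)+11377087 /4758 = 2415.31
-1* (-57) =57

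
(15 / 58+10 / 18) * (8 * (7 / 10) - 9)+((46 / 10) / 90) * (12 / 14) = -248873 / 91350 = -2.72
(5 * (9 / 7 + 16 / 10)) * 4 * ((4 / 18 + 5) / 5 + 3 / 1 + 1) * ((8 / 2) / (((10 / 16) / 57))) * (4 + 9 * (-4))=-3398611.14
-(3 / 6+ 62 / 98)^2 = -12321 / 9604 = -1.28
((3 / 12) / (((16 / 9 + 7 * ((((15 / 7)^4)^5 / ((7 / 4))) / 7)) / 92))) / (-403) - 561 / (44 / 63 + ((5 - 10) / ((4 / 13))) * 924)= 15500421186269166425742874366509 / 414845183058693333353454766514276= 0.04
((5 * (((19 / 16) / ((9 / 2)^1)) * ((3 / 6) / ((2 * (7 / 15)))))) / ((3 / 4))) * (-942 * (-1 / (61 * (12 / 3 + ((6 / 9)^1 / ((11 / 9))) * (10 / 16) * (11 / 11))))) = 820325 / 244671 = 3.35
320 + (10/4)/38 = 24325/76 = 320.07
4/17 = 0.24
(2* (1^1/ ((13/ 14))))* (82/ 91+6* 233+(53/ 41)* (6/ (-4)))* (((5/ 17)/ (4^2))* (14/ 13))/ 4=364844585/ 24500944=14.89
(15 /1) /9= 5 /3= 1.67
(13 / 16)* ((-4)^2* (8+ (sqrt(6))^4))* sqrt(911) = 572* sqrt(911) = 17264.55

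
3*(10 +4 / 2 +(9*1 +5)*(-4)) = -132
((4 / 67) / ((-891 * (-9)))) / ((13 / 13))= 4 / 537273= 0.00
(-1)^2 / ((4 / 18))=9 / 2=4.50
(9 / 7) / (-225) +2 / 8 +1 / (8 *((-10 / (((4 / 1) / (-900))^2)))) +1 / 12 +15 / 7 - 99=-2736612007 / 28350000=-96.53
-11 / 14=-0.79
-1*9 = -9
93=93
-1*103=-103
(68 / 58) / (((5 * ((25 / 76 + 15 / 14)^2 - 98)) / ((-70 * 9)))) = 1212474816 / 788258483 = 1.54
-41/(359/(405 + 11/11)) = -16646/359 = -46.37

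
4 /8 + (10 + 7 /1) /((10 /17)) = 147 /5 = 29.40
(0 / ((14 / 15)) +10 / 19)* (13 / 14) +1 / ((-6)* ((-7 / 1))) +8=6793 / 798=8.51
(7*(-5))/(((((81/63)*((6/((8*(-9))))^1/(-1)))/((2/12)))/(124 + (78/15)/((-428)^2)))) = -2782565597/412164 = -6751.11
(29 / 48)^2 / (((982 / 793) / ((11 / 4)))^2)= 63992303089 / 35548839936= 1.80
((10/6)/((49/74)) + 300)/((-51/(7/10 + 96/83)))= -6852827/622251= -11.01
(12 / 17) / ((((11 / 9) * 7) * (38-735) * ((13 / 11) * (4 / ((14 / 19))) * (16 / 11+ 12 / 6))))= -297 / 55607357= -0.00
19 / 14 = 1.36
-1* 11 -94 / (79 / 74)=-7825 / 79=-99.05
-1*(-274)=274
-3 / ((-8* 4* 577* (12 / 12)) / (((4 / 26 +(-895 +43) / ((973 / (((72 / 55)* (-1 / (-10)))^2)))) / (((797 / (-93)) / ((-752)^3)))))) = 492429723035675904 / 439901775438125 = 1119.41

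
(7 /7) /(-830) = -0.00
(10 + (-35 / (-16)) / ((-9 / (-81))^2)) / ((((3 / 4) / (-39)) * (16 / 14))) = -272545 / 32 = -8517.03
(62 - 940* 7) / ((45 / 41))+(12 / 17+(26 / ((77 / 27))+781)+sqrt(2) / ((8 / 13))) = -303231127 / 58905+13* sqrt(2) / 8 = -5145.50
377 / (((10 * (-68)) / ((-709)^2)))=-278692.26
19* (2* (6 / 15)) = 76 / 5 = 15.20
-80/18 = -40/9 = -4.44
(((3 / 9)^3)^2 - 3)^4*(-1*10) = -228349797312160 / 282429536481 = -808.52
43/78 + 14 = 1135/78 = 14.55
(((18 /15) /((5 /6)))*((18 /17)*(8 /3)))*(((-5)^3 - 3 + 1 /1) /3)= -73152 /425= -172.12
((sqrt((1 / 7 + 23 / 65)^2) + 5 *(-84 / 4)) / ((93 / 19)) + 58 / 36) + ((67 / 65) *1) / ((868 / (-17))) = -10033333 / 507780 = -19.76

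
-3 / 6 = -1 / 2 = -0.50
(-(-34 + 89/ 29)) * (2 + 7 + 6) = 13455/ 29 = 463.97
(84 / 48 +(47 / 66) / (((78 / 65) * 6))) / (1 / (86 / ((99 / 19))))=3589081 / 117612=30.52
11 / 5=2.20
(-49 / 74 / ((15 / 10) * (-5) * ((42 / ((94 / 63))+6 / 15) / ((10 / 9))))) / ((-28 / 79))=-0.01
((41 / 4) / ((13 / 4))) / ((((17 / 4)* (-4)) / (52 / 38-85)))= 65149 / 4199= 15.52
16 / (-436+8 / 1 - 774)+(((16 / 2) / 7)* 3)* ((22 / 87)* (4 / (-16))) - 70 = -70.23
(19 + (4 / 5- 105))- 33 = -591 / 5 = -118.20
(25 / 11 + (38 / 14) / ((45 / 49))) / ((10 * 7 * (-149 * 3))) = -1294 / 7744275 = -0.00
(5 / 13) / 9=5 / 117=0.04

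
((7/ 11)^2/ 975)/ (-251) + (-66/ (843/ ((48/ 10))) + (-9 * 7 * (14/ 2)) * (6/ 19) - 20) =-25238440664501/ 158096999775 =-159.64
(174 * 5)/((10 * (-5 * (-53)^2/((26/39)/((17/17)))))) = -58/14045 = -0.00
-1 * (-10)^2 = -100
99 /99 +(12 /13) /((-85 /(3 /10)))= 1.00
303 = 303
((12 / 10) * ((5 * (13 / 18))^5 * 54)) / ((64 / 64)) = 232058125 / 5832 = 39790.49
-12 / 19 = -0.63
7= 7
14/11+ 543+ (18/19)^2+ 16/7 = 15217633/27797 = 547.46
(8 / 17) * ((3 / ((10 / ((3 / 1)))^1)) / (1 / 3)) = 108 / 85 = 1.27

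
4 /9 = 0.44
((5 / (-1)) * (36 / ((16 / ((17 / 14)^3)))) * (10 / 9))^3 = -1852935570265625 / 165288374272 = -11210.32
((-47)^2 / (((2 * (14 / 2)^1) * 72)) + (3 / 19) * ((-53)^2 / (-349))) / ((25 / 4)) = 6153463 / 41775300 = 0.15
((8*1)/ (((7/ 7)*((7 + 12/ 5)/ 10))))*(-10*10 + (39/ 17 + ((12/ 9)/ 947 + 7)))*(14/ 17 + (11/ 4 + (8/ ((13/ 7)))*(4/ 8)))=-2217975750200/ 501660939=-4421.26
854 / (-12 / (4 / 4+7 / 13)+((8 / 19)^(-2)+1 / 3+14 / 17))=-13937280 / 16361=-851.86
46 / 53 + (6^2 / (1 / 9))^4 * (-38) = -22194200600018 / 53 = -418758501887.13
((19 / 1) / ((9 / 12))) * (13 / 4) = 82.33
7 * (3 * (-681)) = -14301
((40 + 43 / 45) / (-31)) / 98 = -1843 / 136710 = -0.01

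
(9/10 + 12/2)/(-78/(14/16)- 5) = -483/6590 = -0.07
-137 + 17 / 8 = -1079 / 8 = -134.88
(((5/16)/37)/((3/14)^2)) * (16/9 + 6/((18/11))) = 12005/11988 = 1.00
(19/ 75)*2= 38/ 75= 0.51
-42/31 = -1.35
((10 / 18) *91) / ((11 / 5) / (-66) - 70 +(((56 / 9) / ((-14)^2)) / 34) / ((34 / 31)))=-4602325 / 6375407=-0.72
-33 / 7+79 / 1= 520 / 7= 74.29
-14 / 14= -1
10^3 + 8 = 1008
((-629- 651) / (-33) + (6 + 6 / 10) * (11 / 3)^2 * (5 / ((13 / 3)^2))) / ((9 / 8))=2784712 / 50193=55.48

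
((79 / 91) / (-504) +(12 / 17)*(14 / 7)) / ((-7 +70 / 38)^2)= 0.05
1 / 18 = 0.06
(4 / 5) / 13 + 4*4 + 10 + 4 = 30.06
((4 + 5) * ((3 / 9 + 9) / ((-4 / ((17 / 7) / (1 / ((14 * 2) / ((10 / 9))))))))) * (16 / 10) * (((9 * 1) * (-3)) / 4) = 347004 / 25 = 13880.16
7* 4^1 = 28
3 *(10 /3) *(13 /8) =65 /4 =16.25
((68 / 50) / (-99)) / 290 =-17 / 358875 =-0.00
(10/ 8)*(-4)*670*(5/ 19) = -16750/ 19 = -881.58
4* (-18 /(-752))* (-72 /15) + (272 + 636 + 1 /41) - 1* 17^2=618.56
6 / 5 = 1.20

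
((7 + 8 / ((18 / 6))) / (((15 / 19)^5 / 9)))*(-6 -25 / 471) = -204721389221 / 119221875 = -1717.15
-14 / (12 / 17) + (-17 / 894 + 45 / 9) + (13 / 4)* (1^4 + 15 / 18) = -31805 / 3576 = -8.89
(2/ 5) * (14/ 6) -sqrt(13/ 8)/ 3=14/ 15 -sqrt(26)/ 12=0.51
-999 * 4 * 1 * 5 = -19980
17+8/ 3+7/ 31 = 19.89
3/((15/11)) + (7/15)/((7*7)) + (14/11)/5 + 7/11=3581/1155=3.10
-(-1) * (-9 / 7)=-9 / 7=-1.29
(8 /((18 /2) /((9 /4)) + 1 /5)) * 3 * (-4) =-160 /7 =-22.86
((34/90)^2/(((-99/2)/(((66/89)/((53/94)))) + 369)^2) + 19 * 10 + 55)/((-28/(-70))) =26648977957501/43508535210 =612.50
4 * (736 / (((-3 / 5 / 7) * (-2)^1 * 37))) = 51520 / 111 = 464.14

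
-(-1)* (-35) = -35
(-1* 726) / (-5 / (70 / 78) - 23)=2541 / 100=25.41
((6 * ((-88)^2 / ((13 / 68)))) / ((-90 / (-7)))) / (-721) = -526592 / 20085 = -26.22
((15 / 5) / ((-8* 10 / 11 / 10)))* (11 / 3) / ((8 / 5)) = -605 / 64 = -9.45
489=489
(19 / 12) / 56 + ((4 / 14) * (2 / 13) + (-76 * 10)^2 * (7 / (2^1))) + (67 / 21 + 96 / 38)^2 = 133887917720987 / 66227616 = 2021632.75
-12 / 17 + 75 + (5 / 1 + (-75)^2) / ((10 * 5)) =15886 / 85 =186.89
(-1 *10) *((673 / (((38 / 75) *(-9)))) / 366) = 84125 / 20862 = 4.03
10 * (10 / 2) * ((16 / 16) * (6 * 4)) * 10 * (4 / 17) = 48000 / 17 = 2823.53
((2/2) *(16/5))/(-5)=-16/25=-0.64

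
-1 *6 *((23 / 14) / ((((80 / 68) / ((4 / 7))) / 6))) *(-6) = 172.36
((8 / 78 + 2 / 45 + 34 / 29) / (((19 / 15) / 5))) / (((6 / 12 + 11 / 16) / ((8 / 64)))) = 0.55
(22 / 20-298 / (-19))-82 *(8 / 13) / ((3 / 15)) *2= -1204943 / 2470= -487.83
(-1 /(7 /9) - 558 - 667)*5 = -6131.43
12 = 12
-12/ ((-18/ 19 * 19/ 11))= 22/ 3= 7.33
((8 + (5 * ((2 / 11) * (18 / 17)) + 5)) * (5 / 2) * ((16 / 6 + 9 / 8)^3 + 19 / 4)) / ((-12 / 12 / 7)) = -74865790475 / 5170176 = -14480.32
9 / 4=2.25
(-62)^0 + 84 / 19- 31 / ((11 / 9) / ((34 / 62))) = -1774 / 209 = -8.49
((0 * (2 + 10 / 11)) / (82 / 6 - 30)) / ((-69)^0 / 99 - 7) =0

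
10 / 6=5 / 3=1.67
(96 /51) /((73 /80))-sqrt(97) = 2560 /1241-sqrt(97) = -7.79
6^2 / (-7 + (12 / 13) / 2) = -468 / 85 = -5.51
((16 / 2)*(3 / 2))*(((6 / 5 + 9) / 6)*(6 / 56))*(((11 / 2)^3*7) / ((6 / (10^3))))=1697025 / 4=424256.25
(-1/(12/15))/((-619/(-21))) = -105/2476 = -0.04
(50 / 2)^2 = 625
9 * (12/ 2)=54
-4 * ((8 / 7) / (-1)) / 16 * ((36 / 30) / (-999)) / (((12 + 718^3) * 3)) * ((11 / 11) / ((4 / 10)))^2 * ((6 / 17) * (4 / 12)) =-5 / 22001677816482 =-0.00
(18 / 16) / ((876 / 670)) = 1005 / 1168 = 0.86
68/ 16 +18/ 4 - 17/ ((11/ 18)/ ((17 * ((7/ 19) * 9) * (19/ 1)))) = -1310519/ 44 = -29784.52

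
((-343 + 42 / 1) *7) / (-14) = 301 / 2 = 150.50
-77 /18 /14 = -11 /36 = -0.31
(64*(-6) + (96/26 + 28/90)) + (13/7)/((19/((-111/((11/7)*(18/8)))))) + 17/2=-91592419/244530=-374.57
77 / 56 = 11 / 8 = 1.38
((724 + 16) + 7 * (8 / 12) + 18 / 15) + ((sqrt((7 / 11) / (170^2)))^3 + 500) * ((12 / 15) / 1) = 7 * sqrt(77) / 743091250 + 17188 / 15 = 1145.87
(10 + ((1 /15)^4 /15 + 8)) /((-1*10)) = -13668751 /7593750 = -1.80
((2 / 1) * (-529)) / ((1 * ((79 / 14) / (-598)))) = 8857576 / 79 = 112121.22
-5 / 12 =-0.42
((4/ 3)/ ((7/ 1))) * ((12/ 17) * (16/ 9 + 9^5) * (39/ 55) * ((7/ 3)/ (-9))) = -1459.60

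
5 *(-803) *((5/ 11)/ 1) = -1825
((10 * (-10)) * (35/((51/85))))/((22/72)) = -210000/11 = -19090.91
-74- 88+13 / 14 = -2255 / 14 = -161.07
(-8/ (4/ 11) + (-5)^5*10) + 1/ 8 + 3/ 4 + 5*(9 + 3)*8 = -246329/ 8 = -30791.12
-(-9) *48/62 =216/31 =6.97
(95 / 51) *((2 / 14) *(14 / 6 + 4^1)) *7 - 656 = -98563 / 153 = -644.20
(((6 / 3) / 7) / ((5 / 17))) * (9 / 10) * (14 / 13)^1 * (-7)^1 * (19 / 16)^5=-2651902029 / 170393600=-15.56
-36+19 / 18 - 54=-1601 / 18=-88.94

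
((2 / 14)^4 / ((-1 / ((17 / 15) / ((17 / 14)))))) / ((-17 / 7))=2 / 12495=0.00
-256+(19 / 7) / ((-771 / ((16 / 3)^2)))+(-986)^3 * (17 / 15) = -263847778155992 / 242865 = -1086396879.57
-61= -61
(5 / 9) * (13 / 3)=65 / 27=2.41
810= 810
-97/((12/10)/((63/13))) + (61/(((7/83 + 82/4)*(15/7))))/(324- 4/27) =-126794432751/323681020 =-391.73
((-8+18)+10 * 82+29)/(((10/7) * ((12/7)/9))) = 3156.82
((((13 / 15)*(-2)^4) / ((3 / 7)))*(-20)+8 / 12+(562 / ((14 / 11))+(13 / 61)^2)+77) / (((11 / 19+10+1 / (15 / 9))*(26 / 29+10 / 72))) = -165111166790 / 14951264517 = -11.04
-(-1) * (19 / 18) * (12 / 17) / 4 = 19 / 102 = 0.19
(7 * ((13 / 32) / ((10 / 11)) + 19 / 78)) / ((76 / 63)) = 4.01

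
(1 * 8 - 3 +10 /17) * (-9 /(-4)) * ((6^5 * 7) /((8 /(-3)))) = -4363065 /17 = -256650.88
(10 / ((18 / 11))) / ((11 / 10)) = 50 / 9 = 5.56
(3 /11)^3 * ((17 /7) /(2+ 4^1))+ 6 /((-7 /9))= -143595 /18634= -7.71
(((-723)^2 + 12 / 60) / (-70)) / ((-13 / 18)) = 3360402 / 325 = 10339.70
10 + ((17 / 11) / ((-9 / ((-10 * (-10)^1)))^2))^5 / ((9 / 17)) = 2413756900050539510310890590 / 5053951031089059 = 477597999110.49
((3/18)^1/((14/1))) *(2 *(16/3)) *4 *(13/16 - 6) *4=-664/63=-10.54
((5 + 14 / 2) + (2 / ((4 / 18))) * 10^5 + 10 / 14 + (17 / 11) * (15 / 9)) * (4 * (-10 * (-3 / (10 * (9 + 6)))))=831614128 / 1155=720012.23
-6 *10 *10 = -600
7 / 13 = 0.54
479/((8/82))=19639/4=4909.75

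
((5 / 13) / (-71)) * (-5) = 25 / 923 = 0.03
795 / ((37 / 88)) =69960 / 37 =1890.81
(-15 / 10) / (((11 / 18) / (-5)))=135 / 11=12.27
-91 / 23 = -3.96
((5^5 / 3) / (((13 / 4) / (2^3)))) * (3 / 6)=1282.05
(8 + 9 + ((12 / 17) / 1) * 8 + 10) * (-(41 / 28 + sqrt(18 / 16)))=-22755 / 476 - 1665 * sqrt(2) / 68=-82.43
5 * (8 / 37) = 40 / 37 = 1.08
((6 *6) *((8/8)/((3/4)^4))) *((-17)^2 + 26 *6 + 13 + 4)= 52565.33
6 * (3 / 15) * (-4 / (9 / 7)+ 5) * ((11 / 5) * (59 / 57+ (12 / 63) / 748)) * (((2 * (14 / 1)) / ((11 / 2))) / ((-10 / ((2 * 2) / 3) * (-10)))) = 3296 / 9405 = 0.35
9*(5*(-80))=-3600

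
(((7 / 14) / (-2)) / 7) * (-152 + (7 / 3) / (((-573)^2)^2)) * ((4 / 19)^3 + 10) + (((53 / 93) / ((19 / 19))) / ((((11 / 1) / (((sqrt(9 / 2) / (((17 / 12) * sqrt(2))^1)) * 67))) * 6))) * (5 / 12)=19655663059958973738997 / 360049222276143720012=54.59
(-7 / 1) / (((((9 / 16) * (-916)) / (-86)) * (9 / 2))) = -4816 / 18549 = -0.26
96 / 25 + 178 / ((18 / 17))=38689 / 225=171.95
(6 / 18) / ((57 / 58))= 58 / 171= 0.34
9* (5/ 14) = 45/ 14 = 3.21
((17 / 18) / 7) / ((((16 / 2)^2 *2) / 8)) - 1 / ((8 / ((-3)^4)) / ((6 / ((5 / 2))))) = -24.29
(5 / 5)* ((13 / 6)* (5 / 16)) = 65 / 96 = 0.68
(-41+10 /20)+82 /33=-2509 /66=-38.02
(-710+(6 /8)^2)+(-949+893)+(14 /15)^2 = -2752439 /3600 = -764.57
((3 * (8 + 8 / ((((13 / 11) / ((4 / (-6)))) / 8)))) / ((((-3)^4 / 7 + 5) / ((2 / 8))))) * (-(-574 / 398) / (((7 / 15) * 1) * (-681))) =196595 / 34060442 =0.01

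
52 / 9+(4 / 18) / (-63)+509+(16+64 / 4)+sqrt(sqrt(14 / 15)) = 14^(1 / 4) * 15^(3 / 4) / 15+310021 / 567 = 547.76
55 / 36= 1.53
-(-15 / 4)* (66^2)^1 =16335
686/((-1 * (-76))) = 343/38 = 9.03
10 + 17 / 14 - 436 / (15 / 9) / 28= 131 / 70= 1.87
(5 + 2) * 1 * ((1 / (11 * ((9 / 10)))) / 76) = 35 / 3762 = 0.01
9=9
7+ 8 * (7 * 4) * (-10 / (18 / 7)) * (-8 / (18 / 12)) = 125629 / 27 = 4652.93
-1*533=-533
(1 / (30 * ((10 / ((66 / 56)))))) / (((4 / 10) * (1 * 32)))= 11 / 35840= 0.00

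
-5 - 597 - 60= -662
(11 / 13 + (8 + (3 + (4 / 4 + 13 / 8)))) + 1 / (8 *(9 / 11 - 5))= 69087 / 4784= 14.44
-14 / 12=-1.17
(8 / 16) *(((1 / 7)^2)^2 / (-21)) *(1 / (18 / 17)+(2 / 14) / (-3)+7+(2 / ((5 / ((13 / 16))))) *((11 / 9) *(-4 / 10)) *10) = -1987 / 31765230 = -0.00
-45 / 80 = -9 / 16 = -0.56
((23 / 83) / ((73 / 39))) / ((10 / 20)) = 1794 / 6059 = 0.30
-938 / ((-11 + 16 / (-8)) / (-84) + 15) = -1176 / 19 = -61.89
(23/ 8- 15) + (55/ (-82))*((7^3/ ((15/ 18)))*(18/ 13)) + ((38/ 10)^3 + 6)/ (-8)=-107130111/ 266500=-401.99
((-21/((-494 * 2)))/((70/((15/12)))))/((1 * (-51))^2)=1/6852768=0.00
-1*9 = -9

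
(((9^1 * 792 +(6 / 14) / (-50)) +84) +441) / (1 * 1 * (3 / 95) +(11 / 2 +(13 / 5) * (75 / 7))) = 229.21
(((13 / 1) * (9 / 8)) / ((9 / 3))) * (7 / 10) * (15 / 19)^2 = 12285 / 5776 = 2.13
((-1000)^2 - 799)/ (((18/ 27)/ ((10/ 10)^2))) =2997603/ 2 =1498801.50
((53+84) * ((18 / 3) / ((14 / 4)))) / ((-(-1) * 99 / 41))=22468 / 231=97.26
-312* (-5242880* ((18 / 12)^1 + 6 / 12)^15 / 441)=17867063951360 / 147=121544652730.34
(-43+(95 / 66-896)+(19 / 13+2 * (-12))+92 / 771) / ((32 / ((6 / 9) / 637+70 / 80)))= -945015852383 / 35958354432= -26.28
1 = 1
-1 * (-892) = 892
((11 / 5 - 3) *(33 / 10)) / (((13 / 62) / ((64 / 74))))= -130944 / 12025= -10.89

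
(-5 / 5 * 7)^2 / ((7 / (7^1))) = 49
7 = 7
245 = 245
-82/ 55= -1.49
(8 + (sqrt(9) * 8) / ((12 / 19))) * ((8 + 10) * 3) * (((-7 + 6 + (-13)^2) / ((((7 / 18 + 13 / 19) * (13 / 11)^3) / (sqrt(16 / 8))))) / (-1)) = -189961257024 * sqrt(2) / 806299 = -333183.83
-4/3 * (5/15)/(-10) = 2/45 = 0.04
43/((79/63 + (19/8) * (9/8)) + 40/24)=173376/22549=7.69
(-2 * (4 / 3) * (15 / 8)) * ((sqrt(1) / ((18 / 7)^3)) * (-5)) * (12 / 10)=1.76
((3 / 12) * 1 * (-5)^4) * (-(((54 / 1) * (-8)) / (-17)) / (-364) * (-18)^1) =-303750 / 1547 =-196.35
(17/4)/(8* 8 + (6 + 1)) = 17/284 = 0.06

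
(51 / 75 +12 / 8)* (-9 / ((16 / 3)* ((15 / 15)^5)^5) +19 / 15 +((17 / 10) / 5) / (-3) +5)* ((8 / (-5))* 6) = -584131 / 6250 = -93.46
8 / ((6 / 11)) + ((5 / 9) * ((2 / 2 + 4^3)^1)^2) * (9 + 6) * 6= 633794 / 3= 211264.67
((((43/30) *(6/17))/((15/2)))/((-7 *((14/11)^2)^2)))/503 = -629563/86229994200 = -0.00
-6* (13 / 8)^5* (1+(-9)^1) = 1113879 / 2048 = 543.89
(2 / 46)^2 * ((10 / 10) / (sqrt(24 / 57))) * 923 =2.69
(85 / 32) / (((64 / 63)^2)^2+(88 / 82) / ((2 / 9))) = 54899069085 / 121822468288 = 0.45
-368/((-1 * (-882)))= -184/441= -0.42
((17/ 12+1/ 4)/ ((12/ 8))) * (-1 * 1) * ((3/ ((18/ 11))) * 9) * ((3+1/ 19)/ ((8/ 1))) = -1595/ 228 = -7.00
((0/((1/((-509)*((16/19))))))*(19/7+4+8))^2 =0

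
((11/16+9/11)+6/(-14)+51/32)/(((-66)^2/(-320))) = -32905/167706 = -0.20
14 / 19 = 0.74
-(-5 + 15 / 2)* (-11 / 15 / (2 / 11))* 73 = 8833 / 12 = 736.08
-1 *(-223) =223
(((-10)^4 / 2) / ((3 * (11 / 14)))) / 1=2121.21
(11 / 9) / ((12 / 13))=143 / 108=1.32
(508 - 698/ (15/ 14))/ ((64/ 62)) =-8339/ 60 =-138.98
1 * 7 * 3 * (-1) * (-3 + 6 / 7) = 45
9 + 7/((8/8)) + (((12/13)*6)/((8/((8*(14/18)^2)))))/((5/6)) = 3904/195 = 20.02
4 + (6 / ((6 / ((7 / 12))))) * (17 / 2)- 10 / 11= 2125 / 264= 8.05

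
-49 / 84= -7 / 12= -0.58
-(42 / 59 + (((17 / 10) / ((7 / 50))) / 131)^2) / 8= -35743613 / 396899608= -0.09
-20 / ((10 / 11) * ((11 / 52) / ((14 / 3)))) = -1456 / 3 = -485.33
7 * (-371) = -2597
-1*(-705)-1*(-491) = 1196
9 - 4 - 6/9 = 13/3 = 4.33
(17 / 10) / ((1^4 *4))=17 / 40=0.42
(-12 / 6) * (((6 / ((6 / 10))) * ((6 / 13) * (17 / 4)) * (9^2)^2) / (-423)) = 371790 / 611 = 608.49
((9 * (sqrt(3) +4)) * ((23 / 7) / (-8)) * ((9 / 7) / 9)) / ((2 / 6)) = -621 / 98 - 621 * sqrt(3) / 392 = -9.08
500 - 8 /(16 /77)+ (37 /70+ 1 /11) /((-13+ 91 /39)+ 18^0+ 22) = 461.55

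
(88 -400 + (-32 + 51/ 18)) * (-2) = 2047/ 3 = 682.33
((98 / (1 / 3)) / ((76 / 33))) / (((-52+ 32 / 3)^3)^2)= 0.00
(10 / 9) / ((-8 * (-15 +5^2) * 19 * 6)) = -1 / 8208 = -0.00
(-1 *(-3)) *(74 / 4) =111 / 2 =55.50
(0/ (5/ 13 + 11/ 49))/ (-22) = 0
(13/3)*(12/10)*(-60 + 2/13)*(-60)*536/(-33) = -3336064/11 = -303278.55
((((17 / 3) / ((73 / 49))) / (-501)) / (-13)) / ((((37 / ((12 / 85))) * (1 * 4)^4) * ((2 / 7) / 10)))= 0.00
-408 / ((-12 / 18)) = 612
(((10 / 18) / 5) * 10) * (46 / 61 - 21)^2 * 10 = 152522500 / 33489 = 4554.41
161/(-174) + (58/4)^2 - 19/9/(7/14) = 214127/1044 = 205.10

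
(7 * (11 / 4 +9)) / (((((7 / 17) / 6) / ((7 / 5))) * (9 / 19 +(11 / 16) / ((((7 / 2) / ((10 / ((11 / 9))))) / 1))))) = 1487738 / 1845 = 806.36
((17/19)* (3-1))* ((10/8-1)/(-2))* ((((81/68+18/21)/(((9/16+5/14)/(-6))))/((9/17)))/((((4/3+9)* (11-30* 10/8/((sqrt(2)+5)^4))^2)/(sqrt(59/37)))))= -65376174076200000* sqrt(4366)/39338561725012904602519+4913193778543385400* sqrt(2183)/39338561725012904602519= 0.01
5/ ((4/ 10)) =25/ 2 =12.50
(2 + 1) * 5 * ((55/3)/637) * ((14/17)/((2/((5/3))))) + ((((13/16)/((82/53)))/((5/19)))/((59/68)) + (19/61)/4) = 2.67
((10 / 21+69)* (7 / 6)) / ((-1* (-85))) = 1459 / 1530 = 0.95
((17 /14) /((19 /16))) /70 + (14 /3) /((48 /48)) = 4.68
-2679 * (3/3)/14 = -2679/14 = -191.36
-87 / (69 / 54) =-1566 / 23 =-68.09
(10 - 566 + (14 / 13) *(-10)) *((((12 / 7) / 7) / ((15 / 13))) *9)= -1082.64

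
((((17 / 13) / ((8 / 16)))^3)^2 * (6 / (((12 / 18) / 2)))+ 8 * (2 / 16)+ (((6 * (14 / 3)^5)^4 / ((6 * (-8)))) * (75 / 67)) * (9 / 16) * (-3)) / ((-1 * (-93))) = 631016700473382524591577644977 / 47950614423667917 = 13159720851500.07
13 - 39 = -26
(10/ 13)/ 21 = 0.04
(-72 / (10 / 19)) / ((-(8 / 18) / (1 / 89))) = 3.46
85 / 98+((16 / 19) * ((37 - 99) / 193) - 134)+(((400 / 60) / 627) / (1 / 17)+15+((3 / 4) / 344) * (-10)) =-1447140002015 / 12238568496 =-118.24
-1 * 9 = -9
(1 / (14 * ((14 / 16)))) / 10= 2 / 245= 0.01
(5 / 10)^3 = 1 / 8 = 0.12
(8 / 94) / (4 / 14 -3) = -28 / 893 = -0.03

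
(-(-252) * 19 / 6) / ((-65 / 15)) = -2394 / 13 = -184.15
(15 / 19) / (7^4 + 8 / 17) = 51 / 155135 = 0.00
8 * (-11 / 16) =-11 / 2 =-5.50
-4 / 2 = -2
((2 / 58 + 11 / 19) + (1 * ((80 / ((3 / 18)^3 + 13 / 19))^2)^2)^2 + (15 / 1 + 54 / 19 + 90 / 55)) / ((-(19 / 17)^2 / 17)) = -365491327012112840588390005297255349256129436502371 / 811456547171184953043189892351391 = -450413923316350732.80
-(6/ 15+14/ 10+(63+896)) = -4804/ 5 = -960.80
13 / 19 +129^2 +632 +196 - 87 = 17382.68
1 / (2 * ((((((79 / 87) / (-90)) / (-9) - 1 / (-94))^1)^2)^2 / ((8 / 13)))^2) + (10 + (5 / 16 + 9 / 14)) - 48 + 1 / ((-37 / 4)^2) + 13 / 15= 2323281172616286525589525040321427374431472374719698353 / 4486449199019135054969442245691817267440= 517844083272852.31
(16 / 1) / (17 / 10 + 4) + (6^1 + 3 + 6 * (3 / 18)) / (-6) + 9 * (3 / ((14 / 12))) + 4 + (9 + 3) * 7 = 44801 / 399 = 112.28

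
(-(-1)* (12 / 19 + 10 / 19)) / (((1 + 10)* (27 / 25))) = 50 / 513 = 0.10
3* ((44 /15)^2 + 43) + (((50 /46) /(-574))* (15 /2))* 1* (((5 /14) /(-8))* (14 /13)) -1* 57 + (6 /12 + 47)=29927596001 /205951200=145.31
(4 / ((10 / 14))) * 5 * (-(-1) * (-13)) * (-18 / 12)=546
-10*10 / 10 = -10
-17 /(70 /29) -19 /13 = -8.50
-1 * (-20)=20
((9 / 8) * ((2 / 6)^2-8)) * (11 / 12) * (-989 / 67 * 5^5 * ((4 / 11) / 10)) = 43886875 / 3216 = 13646.42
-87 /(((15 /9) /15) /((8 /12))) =-522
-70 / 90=-7 / 9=-0.78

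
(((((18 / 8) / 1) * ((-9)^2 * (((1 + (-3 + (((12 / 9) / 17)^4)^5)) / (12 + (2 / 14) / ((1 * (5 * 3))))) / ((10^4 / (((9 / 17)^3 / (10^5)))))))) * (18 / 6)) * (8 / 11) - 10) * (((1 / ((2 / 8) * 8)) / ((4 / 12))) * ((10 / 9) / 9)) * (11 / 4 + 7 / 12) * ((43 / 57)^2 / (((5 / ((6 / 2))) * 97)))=-186666939765418023553007407316087379467757978559 / 8590445874917987831395843589083199522972385000000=-0.02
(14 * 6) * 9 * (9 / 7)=972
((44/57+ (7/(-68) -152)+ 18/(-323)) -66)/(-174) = 1.25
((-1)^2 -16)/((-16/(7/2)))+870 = 27945/32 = 873.28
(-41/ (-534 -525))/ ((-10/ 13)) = -533/ 10590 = -0.05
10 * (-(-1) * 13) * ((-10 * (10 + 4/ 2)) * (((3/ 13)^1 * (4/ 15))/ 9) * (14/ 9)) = -4480/ 27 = -165.93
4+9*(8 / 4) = 22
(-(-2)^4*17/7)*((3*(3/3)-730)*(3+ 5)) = 1581952/7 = 225993.14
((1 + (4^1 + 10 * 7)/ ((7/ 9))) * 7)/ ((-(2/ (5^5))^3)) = -20538330078125/ 8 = -2567291259765.62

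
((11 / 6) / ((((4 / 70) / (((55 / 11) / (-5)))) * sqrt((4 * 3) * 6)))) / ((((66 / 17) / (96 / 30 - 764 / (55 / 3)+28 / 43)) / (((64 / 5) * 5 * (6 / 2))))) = 7096208 * sqrt(2) / 1419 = 7072.27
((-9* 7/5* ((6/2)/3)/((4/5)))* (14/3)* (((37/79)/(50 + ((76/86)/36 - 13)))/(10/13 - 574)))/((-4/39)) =-13175071/833116304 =-0.02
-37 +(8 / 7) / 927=-240085 / 6489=-37.00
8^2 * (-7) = -448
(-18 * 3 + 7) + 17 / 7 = -312 / 7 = -44.57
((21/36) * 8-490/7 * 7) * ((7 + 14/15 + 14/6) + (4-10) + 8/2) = -180544/45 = -4012.09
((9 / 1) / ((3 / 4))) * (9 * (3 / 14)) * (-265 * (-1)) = 42930 / 7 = 6132.86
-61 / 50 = -1.22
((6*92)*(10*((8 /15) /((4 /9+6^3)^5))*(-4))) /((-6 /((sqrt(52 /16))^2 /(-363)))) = -1961739 /53033484036416752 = -0.00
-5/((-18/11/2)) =55/9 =6.11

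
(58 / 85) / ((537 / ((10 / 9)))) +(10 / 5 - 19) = -1396621 / 82161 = -17.00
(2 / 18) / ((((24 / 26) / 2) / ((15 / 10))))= 13 / 36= 0.36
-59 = -59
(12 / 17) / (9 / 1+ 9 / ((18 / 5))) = 0.06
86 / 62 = 43 / 31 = 1.39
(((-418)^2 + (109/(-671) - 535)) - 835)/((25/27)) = 125626059/671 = 187222.14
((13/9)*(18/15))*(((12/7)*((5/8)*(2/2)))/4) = 13/28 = 0.46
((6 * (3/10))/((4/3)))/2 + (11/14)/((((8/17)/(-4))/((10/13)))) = -16243/3640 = -4.46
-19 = -19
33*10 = 330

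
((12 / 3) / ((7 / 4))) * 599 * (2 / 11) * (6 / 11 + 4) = 958400 / 847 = 1131.52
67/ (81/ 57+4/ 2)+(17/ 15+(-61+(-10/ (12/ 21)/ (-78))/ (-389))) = -814837/ 20228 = -40.28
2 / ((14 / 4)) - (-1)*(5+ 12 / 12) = 46 / 7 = 6.57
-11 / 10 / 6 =-11 / 60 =-0.18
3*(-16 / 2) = -24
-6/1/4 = -1.50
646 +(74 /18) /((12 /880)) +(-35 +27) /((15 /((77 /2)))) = 125138 /135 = 926.95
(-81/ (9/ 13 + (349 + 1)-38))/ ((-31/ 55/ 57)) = 220077/ 8401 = 26.20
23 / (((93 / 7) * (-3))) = -161 / 279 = -0.58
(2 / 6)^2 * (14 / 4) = 7 / 18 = 0.39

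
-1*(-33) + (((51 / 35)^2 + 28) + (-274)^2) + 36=92089526 / 1225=75175.12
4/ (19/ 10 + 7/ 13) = 520/ 317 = 1.64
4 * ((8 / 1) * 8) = 256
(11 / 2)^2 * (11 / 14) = 1331 / 56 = 23.77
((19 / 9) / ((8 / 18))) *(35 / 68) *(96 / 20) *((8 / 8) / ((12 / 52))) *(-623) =-1077167 / 34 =-31681.38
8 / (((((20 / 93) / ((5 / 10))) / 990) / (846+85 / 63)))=15603088.29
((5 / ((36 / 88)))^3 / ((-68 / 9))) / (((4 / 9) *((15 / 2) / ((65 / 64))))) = -2162875 / 29376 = -73.63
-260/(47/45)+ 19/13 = -151207/611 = -247.47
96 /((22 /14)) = 672 /11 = 61.09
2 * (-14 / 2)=-14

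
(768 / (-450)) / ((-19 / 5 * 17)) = 128 / 4845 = 0.03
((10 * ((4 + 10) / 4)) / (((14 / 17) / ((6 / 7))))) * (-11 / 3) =-935 / 7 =-133.57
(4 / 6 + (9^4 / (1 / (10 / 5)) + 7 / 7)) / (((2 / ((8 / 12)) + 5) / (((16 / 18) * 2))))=2916.37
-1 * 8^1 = -8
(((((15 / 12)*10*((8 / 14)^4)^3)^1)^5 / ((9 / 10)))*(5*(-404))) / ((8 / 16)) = -16388186959750549702549379039100928000000000000 / 4572196746656610287899693778869948515951910723524009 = -0.00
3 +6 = 9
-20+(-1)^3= -21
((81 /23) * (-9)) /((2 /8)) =-2916 /23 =-126.78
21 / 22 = 0.95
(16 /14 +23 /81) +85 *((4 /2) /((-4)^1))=-46577 /1134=-41.07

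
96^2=9216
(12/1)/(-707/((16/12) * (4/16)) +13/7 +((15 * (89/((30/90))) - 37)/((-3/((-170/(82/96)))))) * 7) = 574/88041141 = 0.00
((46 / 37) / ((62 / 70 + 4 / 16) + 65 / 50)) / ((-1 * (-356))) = 1610 / 1122913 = 0.00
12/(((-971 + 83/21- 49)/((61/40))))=-3843/213370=-0.02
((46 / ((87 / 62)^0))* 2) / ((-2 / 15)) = -690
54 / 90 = 3 / 5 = 0.60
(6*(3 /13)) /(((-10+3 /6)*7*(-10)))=18 /8645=0.00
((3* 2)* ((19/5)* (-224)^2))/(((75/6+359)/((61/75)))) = 2504.61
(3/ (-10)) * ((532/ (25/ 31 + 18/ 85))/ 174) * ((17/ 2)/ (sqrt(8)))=-2.71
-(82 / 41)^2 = -4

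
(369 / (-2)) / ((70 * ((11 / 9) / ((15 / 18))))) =-1107 / 616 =-1.80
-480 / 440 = -12 / 11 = -1.09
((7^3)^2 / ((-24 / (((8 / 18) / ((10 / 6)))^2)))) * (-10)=470596 / 135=3485.90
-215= -215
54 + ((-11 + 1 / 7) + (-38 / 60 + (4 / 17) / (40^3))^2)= 202958065974463 / 4660992000000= 43.54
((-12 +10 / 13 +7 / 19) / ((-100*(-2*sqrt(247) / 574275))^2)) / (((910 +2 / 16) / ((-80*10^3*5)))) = 159354944.38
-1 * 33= -33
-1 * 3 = -3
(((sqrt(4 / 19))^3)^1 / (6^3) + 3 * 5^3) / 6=sqrt(19) / 58482 + 125 / 2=62.50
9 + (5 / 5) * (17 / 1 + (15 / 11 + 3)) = 334 / 11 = 30.36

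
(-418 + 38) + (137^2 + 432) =18821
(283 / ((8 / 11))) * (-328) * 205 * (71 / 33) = -168881665 / 3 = -56293888.33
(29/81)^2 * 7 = 5887/6561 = 0.90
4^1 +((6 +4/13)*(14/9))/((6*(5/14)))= 15056/1755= 8.58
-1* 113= -113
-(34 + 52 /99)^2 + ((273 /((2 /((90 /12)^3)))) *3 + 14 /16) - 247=26865669203 /156816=171319.69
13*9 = 117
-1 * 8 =-8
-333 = -333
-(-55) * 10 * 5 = 2750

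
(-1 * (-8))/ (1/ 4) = 32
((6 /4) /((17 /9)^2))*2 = 243 /289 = 0.84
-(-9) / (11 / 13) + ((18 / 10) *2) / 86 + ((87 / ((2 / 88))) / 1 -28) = 9012254 / 2365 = 3810.68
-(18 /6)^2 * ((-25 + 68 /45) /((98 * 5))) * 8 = 604 /175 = 3.45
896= 896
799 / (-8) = -799 / 8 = -99.88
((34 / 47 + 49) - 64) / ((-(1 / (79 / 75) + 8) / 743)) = 39385687 / 33229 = 1185.28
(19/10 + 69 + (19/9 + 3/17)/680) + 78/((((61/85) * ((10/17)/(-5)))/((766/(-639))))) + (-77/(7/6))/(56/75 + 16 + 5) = 431890913633773/367462049220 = 1175.33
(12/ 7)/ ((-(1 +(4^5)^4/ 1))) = -12/ 7696581394439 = -0.00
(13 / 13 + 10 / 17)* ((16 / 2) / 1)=216 / 17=12.71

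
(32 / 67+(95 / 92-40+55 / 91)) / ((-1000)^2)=-21250821 / 560924000000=-0.00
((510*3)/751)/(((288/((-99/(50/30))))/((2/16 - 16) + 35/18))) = 562683/96128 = 5.85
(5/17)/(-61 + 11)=-1/170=-0.01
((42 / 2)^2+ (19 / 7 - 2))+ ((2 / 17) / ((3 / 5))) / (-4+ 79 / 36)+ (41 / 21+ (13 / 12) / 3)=3531821 / 7956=443.92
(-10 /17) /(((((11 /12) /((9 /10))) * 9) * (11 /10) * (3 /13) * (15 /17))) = -0.29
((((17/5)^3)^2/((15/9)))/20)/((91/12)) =217238121/35546875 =6.11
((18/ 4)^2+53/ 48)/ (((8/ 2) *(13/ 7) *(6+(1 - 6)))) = 7175/ 2496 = 2.87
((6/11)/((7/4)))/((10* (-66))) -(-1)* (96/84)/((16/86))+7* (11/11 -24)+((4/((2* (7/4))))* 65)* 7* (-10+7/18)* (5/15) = -208197494/114345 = -1820.78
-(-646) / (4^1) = 161.50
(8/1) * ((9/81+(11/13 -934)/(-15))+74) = 637984/585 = 1090.57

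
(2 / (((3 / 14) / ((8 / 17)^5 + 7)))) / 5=279209476 / 21297855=13.11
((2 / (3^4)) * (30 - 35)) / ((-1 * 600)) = 1 / 4860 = 0.00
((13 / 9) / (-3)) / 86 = -0.01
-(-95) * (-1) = -95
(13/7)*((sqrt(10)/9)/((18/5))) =0.18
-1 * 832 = -832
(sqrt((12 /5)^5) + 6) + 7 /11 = 73 /11 + 288* sqrt(15) /125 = 15.56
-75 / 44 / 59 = -75 / 2596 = -0.03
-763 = -763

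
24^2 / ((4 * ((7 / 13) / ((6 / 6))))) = 1872 / 7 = 267.43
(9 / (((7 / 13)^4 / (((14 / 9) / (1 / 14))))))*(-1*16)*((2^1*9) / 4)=-8225568 / 49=-167868.73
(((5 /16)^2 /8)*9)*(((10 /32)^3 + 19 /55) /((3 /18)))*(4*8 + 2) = 194384205 /23068672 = 8.43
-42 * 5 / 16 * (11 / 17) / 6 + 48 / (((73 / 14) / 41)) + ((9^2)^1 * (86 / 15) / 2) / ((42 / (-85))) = -13054039 / 138992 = -93.92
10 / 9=1.11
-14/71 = -0.20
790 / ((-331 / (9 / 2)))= -3555 / 331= -10.74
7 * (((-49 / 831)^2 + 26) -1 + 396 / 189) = 130993210 / 690561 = 189.69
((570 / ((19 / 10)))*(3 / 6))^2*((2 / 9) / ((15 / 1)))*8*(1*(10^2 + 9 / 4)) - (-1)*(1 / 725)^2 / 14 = 6019457500003 / 22076250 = 272666.67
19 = 19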